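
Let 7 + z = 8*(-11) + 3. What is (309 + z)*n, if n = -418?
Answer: -90706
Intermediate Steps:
z = -92 (z = -7 + (8*(-11) + 3) = -7 + (-88 + 3) = -7 - 85 = -92)
(309 + z)*n = (309 - 92)*(-418) = 217*(-418) = -90706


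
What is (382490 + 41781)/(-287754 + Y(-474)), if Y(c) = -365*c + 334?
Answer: -424271/114410 ≈ -3.7083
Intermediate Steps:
Y(c) = 334 - 365*c
(382490 + 41781)/(-287754 + Y(-474)) = (382490 + 41781)/(-287754 + (334 - 365*(-474))) = 424271/(-287754 + (334 + 173010)) = 424271/(-287754 + 173344) = 424271/(-114410) = 424271*(-1/114410) = -424271/114410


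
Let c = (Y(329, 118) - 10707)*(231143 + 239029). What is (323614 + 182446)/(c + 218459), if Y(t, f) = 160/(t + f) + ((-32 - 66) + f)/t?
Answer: -4961513452/49351561043425 ≈ -0.00010053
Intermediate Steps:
Y(t, f) = 160/(f + t) + (-98 + f)/t
c = -246768514295764/49021 (c = ((118**2 - 98*118 + 62*329 + 118*329)/(329*(118 + 329)) - 10707)*(231143 + 239029) = ((1/329)*(13924 - 11564 + 20398 + 38822)/447 - 10707)*470172 = ((1/329)*(1/447)*61580 - 10707)*470172 = (61580/147063 - 10707)*470172 = -1574541961/147063*470172 = -246768514295764/49021 ≈ -5.0339e+9)
(323614 + 182446)/(c + 218459) = (323614 + 182446)/(-246768514295764/49021 + 218459) = 506060/(-246757805217125/49021) = 506060*(-49021/246757805217125) = -4961513452/49351561043425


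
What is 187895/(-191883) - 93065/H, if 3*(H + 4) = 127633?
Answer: -77552121980/24488300343 ≈ -3.1669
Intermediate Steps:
H = 127621/3 (H = -4 + (⅓)*127633 = -4 + 127633/3 = 127621/3 ≈ 42540.)
187895/(-191883) - 93065/H = 187895/(-191883) - 93065/127621/3 = 187895*(-1/191883) - 93065*3/127621 = -187895/191883 - 279195/127621 = -77552121980/24488300343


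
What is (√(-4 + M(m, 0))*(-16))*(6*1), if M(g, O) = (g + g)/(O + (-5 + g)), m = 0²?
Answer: -192*I ≈ -192.0*I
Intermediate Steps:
m = 0
M(g, O) = 2*g/(-5 + O + g) (M(g, O) = (2*g)/(-5 + O + g) = 2*g/(-5 + O + g))
(√(-4 + M(m, 0))*(-16))*(6*1) = (√(-4 + 2*0/(-5 + 0 + 0))*(-16))*(6*1) = (√(-4 + 2*0/(-5))*(-16))*6 = (√(-4 + 2*0*(-⅕))*(-16))*6 = (√(-4 + 0)*(-16))*6 = (√(-4)*(-16))*6 = ((2*I)*(-16))*6 = -32*I*6 = -192*I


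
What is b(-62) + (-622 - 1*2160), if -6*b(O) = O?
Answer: -8315/3 ≈ -2771.7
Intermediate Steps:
b(O) = -O/6
b(-62) + (-622 - 1*2160) = -⅙*(-62) + (-622 - 1*2160) = 31/3 + (-622 - 2160) = 31/3 - 2782 = -8315/3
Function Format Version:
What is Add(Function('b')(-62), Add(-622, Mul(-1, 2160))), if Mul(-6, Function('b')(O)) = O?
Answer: Rational(-8315, 3) ≈ -2771.7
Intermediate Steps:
Function('b')(O) = Mul(Rational(-1, 6), O)
Add(Function('b')(-62), Add(-622, Mul(-1, 2160))) = Add(Mul(Rational(-1, 6), -62), Add(-622, Mul(-1, 2160))) = Add(Rational(31, 3), Add(-622, -2160)) = Add(Rational(31, 3), -2782) = Rational(-8315, 3)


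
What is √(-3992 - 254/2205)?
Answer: I*√44013070/105 ≈ 63.183*I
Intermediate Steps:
√(-3992 - 254/2205) = √(-8802614/2205) = I*√44013070/105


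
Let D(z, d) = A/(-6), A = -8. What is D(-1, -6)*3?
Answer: 4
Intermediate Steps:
D(z, d) = 4/3 (D(z, d) = -8/(-6) = -8*(-⅙) = 4/3)
D(-1, -6)*3 = (4/3)*3 = 4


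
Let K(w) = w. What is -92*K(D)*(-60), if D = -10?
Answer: -55200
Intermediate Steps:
-92*K(D)*(-60) = -92*(-10)*(-60) = 920*(-60) = -55200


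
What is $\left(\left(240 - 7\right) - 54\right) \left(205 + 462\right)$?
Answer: $119393$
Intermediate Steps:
$\left(\left(240 - 7\right) - 54\right) \left(205 + 462\right) = \left(233 - 54\right) 667 = 179 \cdot 667 = 119393$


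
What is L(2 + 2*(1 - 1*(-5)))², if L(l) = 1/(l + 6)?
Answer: 1/400 ≈ 0.0025000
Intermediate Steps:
L(l) = 1/(6 + l)
L(2 + 2*(1 - 1*(-5)))² = (1/(6 + (2 + 2*(1 - 1*(-5)))))² = (1/(6 + (2 + 2*(1 + 5))))² = (1/(6 + (2 + 2*6)))² = (1/(6 + (2 + 12)))² = (1/(6 + 14))² = (1/20)² = 1/400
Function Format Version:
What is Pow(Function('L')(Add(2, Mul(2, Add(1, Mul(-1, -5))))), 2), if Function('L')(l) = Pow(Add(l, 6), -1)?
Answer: Rational(1, 400) ≈ 0.0025000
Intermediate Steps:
Function('L')(l) = Pow(Add(6, l), -1)
Pow(Function('L')(Add(2, Mul(2, Add(1, Mul(-1, -5))))), 2) = Pow(Pow(Add(6, Add(2, Mul(2, Add(1, Mul(-1, -5))))), -1), 2) = Pow(Pow(Add(6, Add(2, Mul(2, Add(1, 5)))), -1), 2) = Pow(Pow(Add(6, Add(2, Mul(2, 6))), -1), 2) = Pow(Pow(Add(6, Add(2, 12)), -1), 2) = Pow(Pow(Add(6, 14), -1), 2) = Pow(Pow(20, -1), 2) = Pow(Rational(1, 20), 2) = Rational(1, 400)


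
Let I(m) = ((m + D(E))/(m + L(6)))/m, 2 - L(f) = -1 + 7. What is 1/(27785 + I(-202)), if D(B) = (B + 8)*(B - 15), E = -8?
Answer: 206/5723709 ≈ 3.5991e-5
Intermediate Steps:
D(B) = (-15 + B)*(8 + B) (D(B) = (8 + B)*(-15 + B) = (-15 + B)*(8 + B))
L(f) = -4 (L(f) = 2 - (-1 + 7) = 2 - 1*6 = 2 - 6 = -4)
I(m) = 1/(-4 + m) (I(m) = ((m + (-120 + (-8)² - 7*(-8)))/(m - 4))/m = ((m + (-120 + 64 + 56))/(-4 + m))/m = ((m + 0)/(-4 + m))/m = (m/(-4 + m))/m = 1/(-4 + m))
1/(27785 + I(-202)) = 1/(27785 + 1/(-4 - 202)) = 1/(27785 + 1/(-206)) = 1/(27785 - 1/206) = 1/(5723709/206) = 206/5723709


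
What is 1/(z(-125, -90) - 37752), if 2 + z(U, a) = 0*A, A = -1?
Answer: -1/37754 ≈ -2.6487e-5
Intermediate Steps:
z(U, a) = -2 (z(U, a) = -2 + 0*(-1) = -2 + 0 = -2)
1/(z(-125, -90) - 37752) = 1/(-2 - 37752) = 1/(-37754) = -1/37754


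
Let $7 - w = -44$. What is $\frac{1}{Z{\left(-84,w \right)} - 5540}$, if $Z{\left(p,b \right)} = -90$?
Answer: $- \frac{1}{5630} \approx -0.00017762$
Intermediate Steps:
$w = 51$ ($w = 7 - -44 = 7 + 44 = 51$)
$\frac{1}{Z{\left(-84,w \right)} - 5540} = \frac{1}{-90 - 5540} = \frac{1}{-5630} = - \frac{1}{5630}$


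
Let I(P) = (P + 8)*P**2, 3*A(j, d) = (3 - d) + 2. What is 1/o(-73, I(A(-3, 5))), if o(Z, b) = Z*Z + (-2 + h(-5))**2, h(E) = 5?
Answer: 1/5338 ≈ 0.00018734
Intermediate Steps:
A(j, d) = 5/3 - d/3 (A(j, d) = ((3 - d) + 2)/3 = (5 - d)/3 = 5/3 - d/3)
I(P) = P**2*(8 + P) (I(P) = (8 + P)*P**2 = P**2*(8 + P))
o(Z, b) = 9 + Z**2 (o(Z, b) = Z*Z + (-2 + 5)**2 = Z**2 + 3**2 = Z**2 + 9 = 9 + Z**2)
1/o(-73, I(A(-3, 5))) = 1/(9 + (-73)**2) = 1/(9 + 5329) = 1/5338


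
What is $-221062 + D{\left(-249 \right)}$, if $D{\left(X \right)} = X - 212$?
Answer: $-221523$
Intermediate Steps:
$D{\left(X \right)} = -212 + X$ ($D{\left(X \right)} = X - 212 = -212 + X$)
$-221062 + D{\left(-249 \right)} = -221062 - 461 = -221523$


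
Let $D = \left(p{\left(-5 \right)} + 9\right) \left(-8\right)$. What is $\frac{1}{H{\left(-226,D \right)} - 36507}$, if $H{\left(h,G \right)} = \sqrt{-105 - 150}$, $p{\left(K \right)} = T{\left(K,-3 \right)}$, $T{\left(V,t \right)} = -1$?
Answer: $- \frac{12169}{444253768} - \frac{i \sqrt{255}}{1332761304} \approx -2.7392 \cdot 10^{-5} - 1.1982 \cdot 10^{-8} i$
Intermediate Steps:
$p{\left(K \right)} = -1$
$D = -64$ ($D = \left(-1 + 9\right) \left(-8\right) = 8 \left(-8\right) = -64$)
$H{\left(h,G \right)} = i \sqrt{255}$ ($H{\left(h,G \right)} = \sqrt{-255} = i \sqrt{255}$)
$\frac{1}{H{\left(-226,D \right)} - 36507} = \frac{1}{i \sqrt{255} - 36507} = \frac{1}{-36507 + i \sqrt{255}}$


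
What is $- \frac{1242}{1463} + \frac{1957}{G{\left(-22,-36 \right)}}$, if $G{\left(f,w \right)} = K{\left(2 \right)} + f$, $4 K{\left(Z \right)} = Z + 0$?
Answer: $- \frac{5779588}{62909} \approx -91.872$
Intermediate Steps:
$K{\left(Z \right)} = \frac{Z}{4}$ ($K{\left(Z \right)} = \frac{Z + 0}{4} = \frac{Z}{4}$)
$G{\left(f,w \right)} = \frac{1}{2} + f$ ($G{\left(f,w \right)} = \frac{1}{4} \cdot 2 + f = \frac{1}{2} + f$)
$- \frac{1242}{1463} + \frac{1957}{G{\left(-22,-36 \right)}} = - \frac{1242}{1463} + \frac{1957}{\frac{1}{2} - 22} = \left(-1242\right) \frac{1}{1463} + \frac{1957}{- \frac{43}{2}} = - \frac{1242}{1463} + 1957 \left(- \frac{2}{43}\right) = - \frac{1242}{1463} - \frac{3914}{43} = - \frac{5779588}{62909}$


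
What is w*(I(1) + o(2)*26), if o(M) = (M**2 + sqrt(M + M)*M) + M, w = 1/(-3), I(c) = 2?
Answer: -262/3 ≈ -87.333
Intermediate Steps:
w = -1/3 ≈ -0.33333
o(M) = M + M**2 + sqrt(2)*M**(3/2) (o(M) = (M**2 + sqrt(2*M)*M) + M = (M**2 + (sqrt(2)*sqrt(M))*M) + M = (M**2 + sqrt(2)*M**(3/2)) + M = M + M**2 + sqrt(2)*M**(3/2))
w*(I(1) + o(2)*26) = -(2 + (2 + 2**2 + sqrt(2)*2**(3/2))*26)/3 = -(2 + (2 + 4 + sqrt(2)*(2*sqrt(2)))*26)/3 = -(2 + (2 + 4 + 4)*26)/3 = -(2 + 10*26)/3 = -(2 + 260)/3 = -1/3*262 = -262/3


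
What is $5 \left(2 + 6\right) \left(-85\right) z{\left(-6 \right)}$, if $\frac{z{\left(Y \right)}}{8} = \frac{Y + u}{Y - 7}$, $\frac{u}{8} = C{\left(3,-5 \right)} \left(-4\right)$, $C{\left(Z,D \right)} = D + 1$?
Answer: $\frac{3318400}{13} \approx 2.5526 \cdot 10^{5}$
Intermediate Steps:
$C{\left(Z,D \right)} = 1 + D$
$u = 128$ ($u = 8 \left(1 - 5\right) \left(-4\right) = 8 \left(\left(-4\right) \left(-4\right)\right) = 8 \cdot 16 = 128$)
$z{\left(Y \right)} = \frac{8 \left(128 + Y\right)}{-7 + Y}$ ($z{\left(Y \right)} = 8 \frac{Y + 128}{Y - 7} = 8 \frac{128 + Y}{-7 + Y} = \frac{8 \left(128 + Y\right)}{-7 + Y}$)
$5 \left(2 + 6\right) \left(-85\right) z{\left(-6 \right)} = 5 \left(2 + 6\right) \left(-85\right) \frac{8 \left(128 - 6\right)}{-7 - 6} = 5 \cdot 8 \left(-85\right) 8 \frac{1}{-13} \cdot 122 = 40 \left(-85\right) 8 \left(- \frac{1}{13}\right) 122 = \left(-3400\right) \left(- \frac{976}{13}\right) = \frac{3318400}{13}$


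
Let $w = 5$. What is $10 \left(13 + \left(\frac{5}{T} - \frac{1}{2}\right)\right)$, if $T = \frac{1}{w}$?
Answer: $375$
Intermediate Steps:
$T = \frac{1}{5} \approx 0.2$
$10 \left(13 + \left(\frac{5}{T} - \frac{1}{2}\right)\right) = 10 \left(13 + \left(5 \frac{1}{\frac{1}{5}} - \frac{1}{2}\right)\right) = 10 \left(13 + \left(5 \cdot 5 - \frac{1}{2}\right)\right) = 10 \left(13 + \left(25 - \frac{1}{2}\right)\right) = 10 \left(13 + \frac{49}{2}\right) = 10 \cdot \frac{75}{2} = 375$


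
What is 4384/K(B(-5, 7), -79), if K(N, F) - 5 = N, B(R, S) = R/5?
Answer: 1096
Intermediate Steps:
B(R, S) = R/5 (B(R, S) = R*(1/5) = R/5)
K(N, F) = 5 + N
4384/K(B(-5, 7), -79) = 4384/(5 + (1/5)*(-5)) = 4384/(5 - 1) = 4384/4 = 4384*(1/4) = 1096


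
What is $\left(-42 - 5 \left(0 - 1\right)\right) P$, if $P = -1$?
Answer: $37$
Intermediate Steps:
$\left(-42 - 5 \left(0 - 1\right)\right) P = \left(-42 - 5 \left(0 - 1\right)\right) \left(-1\right) = \left(-42 - -5\right) \left(-1\right) = \left(-42 + 5\right) \left(-1\right) = \left(-37\right) \left(-1\right) = 37$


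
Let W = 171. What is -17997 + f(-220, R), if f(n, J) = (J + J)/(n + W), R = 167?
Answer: -882187/49 ≈ -18004.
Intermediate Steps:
f(n, J) = 2*J/(171 + n) (f(n, J) = (J + J)/(n + 171) = (2*J)/(171 + n) = 2*J/(171 + n))
-17997 + f(-220, R) = -17997 + 2*167/(171 - 220) = -17997 + 2*167/(-49) = -17997 + 2*167*(-1/49) = -17997 - 334/49 = -882187/49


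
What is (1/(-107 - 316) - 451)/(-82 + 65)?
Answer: 11222/423 ≈ 26.530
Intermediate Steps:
(1/(-107 - 316) - 451)/(-82 + 65) = (1/(-423) - 451)/(-17) = (-1/423 - 451)*(-1/17) = -190774/423*(-1/17) = 11222/423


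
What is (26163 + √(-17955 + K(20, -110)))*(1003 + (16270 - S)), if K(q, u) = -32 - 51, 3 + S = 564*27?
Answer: 53581824 + 2048*I*√18038 ≈ 5.3582e+7 + 2.7506e+5*I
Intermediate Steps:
S = 15225 (S = -3 + 564*27 = -3 + 15228 = 15225)
K(q, u) = -83
(26163 + √(-17955 + K(20, -110)))*(1003 + (16270 - S)) = (26163 + √(-17955 - 83))*(1003 + (16270 - 1*15225)) = (26163 + √(-18038))*(1003 + (16270 - 15225)) = (26163 + I*√18038)*(1003 + 1045) = (26163 + I*√18038)*2048 = 53581824 + 2048*I*√18038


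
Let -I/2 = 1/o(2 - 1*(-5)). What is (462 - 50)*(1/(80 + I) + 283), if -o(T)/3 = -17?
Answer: 237749750/2039 ≈ 1.1660e+5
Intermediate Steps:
o(T) = 51 (o(T) = -3*(-17) = 51)
I = -2/51 ≈ -0.039216
(462 - 50)*(1/(80 + I) + 283) = (462 - 50)*(1/(80 - 2/51) + 283) = 412*(1/(4078/51) + 283) = 412*(51/4078 + 283) = 412*(1154125/4078) = 237749750/2039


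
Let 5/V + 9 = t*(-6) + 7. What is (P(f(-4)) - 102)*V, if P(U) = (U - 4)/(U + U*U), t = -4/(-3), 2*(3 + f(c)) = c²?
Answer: 3059/60 ≈ 50.983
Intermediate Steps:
f(c) = -3 + c²/2
t = 4/3 (t = -4*(-⅓) = 4/3 ≈ 1.3333)
P(U) = (-4 + U)/(U + U²)
V = -½ (V = 5/(-9 + ((4/3)*(-6) + 7)) = 5/(-9 + (-8 + 7)) = 5/(-9 - 1) = 5/(-10) = 5*(-⅒) = -½ ≈ -0.50000)
(P(f(-4)) - 102)*V = ((-4 + (-3 + (½)*(-4)²))/((-3 + (½)*(-4)²)*(1 + (-3 + (½)*(-4)²))) - 102)*(-½) = ((-4 + (-3 + (½)*16))/((-3 + (½)*16)*(1 + (-3 + (½)*16))) - 102)*(-½) = ((-4 + (-3 + 8))/((-3 + 8)*(1 + (-3 + 8))) - 102)*(-½) = ((-4 + 5)/(5*(1 + 5)) - 102)*(-½) = ((⅕)*1/6 - 102)*(-½) = ((⅕)*(⅙)*1 - 102)*(-½) = (1/30 - 102)*(-½) = -3059/30*(-½) = 3059/60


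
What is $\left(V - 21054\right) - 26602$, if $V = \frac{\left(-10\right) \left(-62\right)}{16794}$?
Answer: $- \frac{400167122}{8397} \approx -47656.0$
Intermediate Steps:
$V = \frac{310}{8397}$ ($V = 620 \cdot \frac{1}{16794} = \frac{310}{8397} \approx 0.036918$)
$\left(V - 21054\right) - 26602 = \left(\frac{310}{8397} - 21054\right) - 26602 = - \frac{176790128}{8397} - 26602 = - \frac{400167122}{8397}$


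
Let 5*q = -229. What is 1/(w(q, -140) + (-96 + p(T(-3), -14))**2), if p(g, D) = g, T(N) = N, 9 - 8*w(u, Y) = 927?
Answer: 4/38745 ≈ 0.00010324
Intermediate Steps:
q = -229/5 (q = (1/5)*(-229) = -229/5 ≈ -45.800)
w(u, Y) = -459/4 (w(u, Y) = 9/8 - 1/8*927 = 9/8 - 927/8 = -459/4)
1/(w(q, -140) + (-96 + p(T(-3), -14))**2) = 1/(-459/4 + (-96 - 3)**2) = 1/(-459/4 + (-99)**2) = 1/(-459/4 + 9801) = 1/(38745/4) = 4/38745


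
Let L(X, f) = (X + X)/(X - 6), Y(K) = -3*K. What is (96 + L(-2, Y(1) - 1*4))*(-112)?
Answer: -10808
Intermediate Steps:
L(X, f) = 2*X/(-6 + X) (L(X, f) = (2*X)/(-6 + X) = 2*X/(-6 + X))
(96 + L(-2, Y(1) - 1*4))*(-112) = (96 + 2*(-2)/(-6 - 2))*(-112) = (96 + 2*(-2)/(-8))*(-112) = (96 + 2*(-2)*(-1/8))*(-112) = (96 + 1/2)*(-112) = (193/2)*(-112) = -10808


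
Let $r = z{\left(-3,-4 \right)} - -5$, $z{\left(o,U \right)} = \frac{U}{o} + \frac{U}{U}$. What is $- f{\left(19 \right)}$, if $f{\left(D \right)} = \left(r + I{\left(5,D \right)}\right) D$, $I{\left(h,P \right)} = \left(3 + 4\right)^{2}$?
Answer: $- \frac{3211}{3} \approx -1070.3$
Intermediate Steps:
$I{\left(h,P \right)} = 49$ ($I{\left(h,P \right)} = 7^{2} = 49$)
$z{\left(o,U \right)} = 1 + \frac{U}{o}$ ($z{\left(o,U \right)} = \frac{U}{o} + 1 = 1 + \frac{U}{o}$)
$r = \frac{22}{3}$ ($r = \frac{-4 - 3}{-3} - -5 = \left(- \frac{1}{3}\right) \left(-7\right) + 5 = \frac{7}{3} + 5 = \frac{22}{3} \approx 7.3333$)
$f{\left(D \right)} = \frac{169 D}{3}$ ($f{\left(D \right)} = \left(\frac{22}{3} + 49\right) D = \frac{169 D}{3}$)
$- f{\left(19 \right)} = - \frac{169 \cdot 19}{3} = \left(-1\right) \frac{3211}{3} = - \frac{3211}{3}$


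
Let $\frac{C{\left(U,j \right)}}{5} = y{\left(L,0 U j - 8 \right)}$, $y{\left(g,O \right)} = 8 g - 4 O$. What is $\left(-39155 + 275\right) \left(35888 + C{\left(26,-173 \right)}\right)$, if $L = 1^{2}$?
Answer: $-1403101440$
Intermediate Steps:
$L = 1$
$y{\left(g,O \right)} = - 4 O + 8 g$
$C{\left(U,j \right)} = 200$ ($C{\left(U,j \right)} = 5 \left(- 4 \left(0 U j - 8\right) + 8 \cdot 1\right) = 5 \left(- 4 \left(0 j - 8\right) + 8\right) = 5 \left(- 4 \left(0 - 8\right) + 8\right) = 5 \left(\left(-4\right) \left(-8\right) + 8\right) = 5 \left(32 + 8\right) = 5 \cdot 40 = 200$)
$\left(-39155 + 275\right) \left(35888 + C{\left(26,-173 \right)}\right) = \left(-39155 + 275\right) \left(35888 + 200\right) = \left(-38880\right) 36088 = -1403101440$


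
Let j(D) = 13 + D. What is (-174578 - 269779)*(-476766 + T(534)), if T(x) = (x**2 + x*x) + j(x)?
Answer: -41810883201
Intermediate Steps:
T(x) = 13 + x + 2*x**2 (T(x) = (x**2 + x*x) + (13 + x) = (x**2 + x**2) + (13 + x) = 2*x**2 + (13 + x) = 13 + x + 2*x**2)
(-174578 - 269779)*(-476766 + T(534)) = (-174578 - 269779)*(-476766 + (13 + 534 + 2*534**2)) = -444357*(-476766 + (13 + 534 + 2*285156)) = -444357*(-476766 + (13 + 534 + 570312)) = -444357*(-476766 + 570859) = -444357*94093 = -41810883201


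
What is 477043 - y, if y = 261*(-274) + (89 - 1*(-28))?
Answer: 548440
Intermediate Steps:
y = -71397 (y = -71514 + (89 + 28) = -71514 + 117 = -71397)
477043 - y = 477043 - 1*(-71397) = 477043 + 71397 = 548440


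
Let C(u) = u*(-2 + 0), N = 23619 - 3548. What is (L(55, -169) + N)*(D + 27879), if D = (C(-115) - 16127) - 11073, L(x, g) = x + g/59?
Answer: 1079223885/59 ≈ 1.8292e+7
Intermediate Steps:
L(x, g) = x + g/59 (L(x, g) = x + g*(1/59) = x + g/59)
N = 20071
C(u) = -2*u (C(u) = u*(-2) = -2*u)
D = -26970 (D = (-2*(-115) - 16127) - 11073 = (230 - 16127) - 11073 = -15897 - 11073 = -26970)
(L(55, -169) + N)*(D + 27879) = ((55 + (1/59)*(-169)) + 20071)*(-26970 + 27879) = ((55 - 169/59) + 20071)*909 = (3076/59 + 20071)*909 = (1187265/59)*909 = 1079223885/59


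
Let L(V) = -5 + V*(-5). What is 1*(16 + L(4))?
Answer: -9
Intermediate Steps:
L(V) = -5 - 5*V
1*(16 + L(4)) = 1*(16 + (-5 - 5*4)) = 1*(16 + (-5 - 20)) = 1*(16 - 25) = 1*(-9) = -9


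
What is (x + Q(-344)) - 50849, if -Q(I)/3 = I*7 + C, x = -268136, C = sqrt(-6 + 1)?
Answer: -311761 - 3*I*sqrt(5) ≈ -3.1176e+5 - 6.7082*I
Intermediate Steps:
C = I*sqrt(5) (C = sqrt(-5) = I*sqrt(5) ≈ 2.2361*I)
Q(I) = -21*I - 3*I*sqrt(5) (Q(I) = -3*(I*7 + I*sqrt(5)) = -3*(7*I + I*sqrt(5)) = -21*I - 3*I*sqrt(5))
(x + Q(-344)) - 50849 = (-268136 + (-21*(-344) - 3*I*sqrt(5))) - 50849 = (-268136 + (7224 - 3*I*sqrt(5))) - 50849 = (-260912 - 3*I*sqrt(5)) - 50849 = -311761 - 3*I*sqrt(5)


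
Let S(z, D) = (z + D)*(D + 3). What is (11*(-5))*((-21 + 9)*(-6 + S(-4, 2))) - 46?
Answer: -10606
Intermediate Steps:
S(z, D) = (3 + D)*(D + z) (S(z, D) = (D + z)*(3 + D) = (3 + D)*(D + z))
(11*(-5))*((-21 + 9)*(-6 + S(-4, 2))) - 46 = (11*(-5))*((-21 + 9)*(-6 + (2² + 3*2 + 3*(-4) + 2*(-4)))) - 46 = -(-660)*(-6 + (4 + 6 - 12 - 8)) - 46 = -(-660)*(-6 - 10) - 46 = -(-660)*(-16) - 46 = -55*192 - 46 = -10560 - 46 = -10606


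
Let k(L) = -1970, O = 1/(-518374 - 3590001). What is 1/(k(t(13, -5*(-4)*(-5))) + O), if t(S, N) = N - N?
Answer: -4108375/8093498751 ≈ -0.00050761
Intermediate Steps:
t(S, N) = 0
O = -1/4108375 (O = 1/(-4108375) = -1/4108375 ≈ -2.4341e-7)
1/(k(t(13, -5*(-4)*(-5))) + O) = 1/(-1970 - 1/4108375) = 1/(-8093498751/4108375) = -4108375/8093498751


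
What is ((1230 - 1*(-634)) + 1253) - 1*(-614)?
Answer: 3731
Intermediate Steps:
((1230 - 1*(-634)) + 1253) - 1*(-614) = ((1230 + 634) + 1253) + 614 = (1864 + 1253) + 614 = 3117 + 614 = 3731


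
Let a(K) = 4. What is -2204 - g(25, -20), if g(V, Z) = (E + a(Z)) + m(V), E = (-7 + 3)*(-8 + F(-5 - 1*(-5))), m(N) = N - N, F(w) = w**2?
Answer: -2240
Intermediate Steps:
m(N) = 0
E = 32 (E = (-7 + 3)*(-8 + (-5 - 1*(-5))**2) = -4*(-8 + (-5 + 5)**2) = -4*(-8 + 0**2) = -4*(-8 + 0) = -4*(-8) = 32)
g(V, Z) = 36 (g(V, Z) = (32 + 4) + 0 = 36 + 0 = 36)
-2204 - g(25, -20) = -2204 - 1*36 = -2204 - 36 = -2240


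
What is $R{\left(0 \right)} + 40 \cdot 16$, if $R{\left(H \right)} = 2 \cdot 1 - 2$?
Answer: $640$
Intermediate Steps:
$R{\left(H \right)} = 0$ ($R{\left(H \right)} = 2 - 2 = 0$)
$R{\left(0 \right)} + 40 \cdot 16 = 0 + 40 \cdot 16 = 0 + 640 = 640$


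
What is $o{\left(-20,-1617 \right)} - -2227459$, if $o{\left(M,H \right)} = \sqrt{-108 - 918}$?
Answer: $2227459 + 3 i \sqrt{114} \approx 2.2275 \cdot 10^{6} + 32.031 i$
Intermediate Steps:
$o{\left(M,H \right)} = 3 i \sqrt{114}$ ($o{\left(M,H \right)} = \sqrt{-1026} = 3 i \sqrt{114}$)
$o{\left(-20,-1617 \right)} - -2227459 = 3 i \sqrt{114} - -2227459 = 3 i \sqrt{114} + 2227459 = 2227459 + 3 i \sqrt{114}$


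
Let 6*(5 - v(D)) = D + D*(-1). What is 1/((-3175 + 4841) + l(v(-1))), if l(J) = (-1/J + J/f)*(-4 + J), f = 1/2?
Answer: 5/8379 ≈ 0.00059673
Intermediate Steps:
f = 1/2 ≈ 0.50000
v(D) = 5 (v(D) = 5 - (D + D*(-1))/6 = 5 - (D - D)/6 = 5 - 1/6*0 = 5 + 0 = 5)
l(J) = (-4 + J)*(-1/J + 2*J) (l(J) = (-1/J + J/(1/2))*(-4 + J) = (-1/J + J*2)*(-4 + J) = (-1/J + 2*J)*(-4 + J) = (-4 + J)*(-1/J + 2*J))
1/((-3175 + 4841) + l(v(-1))) = 1/((-3175 + 4841) + (-1 - 8*5 + 2*5**2 + 4/5)) = 1/(1666 + (-1 - 40 + 2*25 + 4*(1/5))) = 1/(1666 + (-1 - 40 + 50 + 4/5)) = 1/(1666 + 49/5) = 1/(8379/5) = 5/8379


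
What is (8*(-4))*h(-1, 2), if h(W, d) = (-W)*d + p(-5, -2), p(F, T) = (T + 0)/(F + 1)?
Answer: -80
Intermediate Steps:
p(F, T) = T/(1 + F)
h(W, d) = 1/2 - W*d (h(W, d) = (-W)*d - 2/(1 - 5) = -W*d - 2/(-4) = -W*d - 2*(-1/4) = -W*d + 1/2 = 1/2 - W*d)
(8*(-4))*h(-1, 2) = (8*(-4))*(1/2 - 1*(-1)*2) = -32*(1/2 + 2) = -32*5/2 = -80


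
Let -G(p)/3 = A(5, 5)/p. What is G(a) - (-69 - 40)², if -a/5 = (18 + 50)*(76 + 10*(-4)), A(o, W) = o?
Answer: -9694895/816 ≈ -11881.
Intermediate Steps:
a = -12240 (a = -5*(18 + 50)*(76 + 10*(-4)) = -340*(76 - 40) = -340*36 = -5*2448 = -12240)
G(p) = -15/p
G(a) - (-69 - 40)² = -15/(-12240) - (-69 - 40)² = -15*(-1/12240) - 1*(-109)² = 1/816 - 1*11881 = 1/816 - 11881 = -9694895/816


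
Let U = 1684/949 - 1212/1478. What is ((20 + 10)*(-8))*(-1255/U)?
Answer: 105617436600/334691 ≈ 3.1557e+5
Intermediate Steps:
U = 669382/701311 (U = 1684*(1/949) - 1212*1/1478 = 1684/949 - 606/739 = 669382/701311 ≈ 0.95447)
((20 + 10)*(-8))*(-1255/U) = ((20 + 10)*(-8))*(-1255/669382/701311) = (30*(-8))*(-1255*701311/669382) = -240*(-880145305/669382) = 105617436600/334691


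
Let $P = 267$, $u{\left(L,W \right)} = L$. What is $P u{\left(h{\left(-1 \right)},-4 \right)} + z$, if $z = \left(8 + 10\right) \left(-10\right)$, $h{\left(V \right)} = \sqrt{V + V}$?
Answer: $-180 + 267 i \sqrt{2} \approx -180.0 + 377.6 i$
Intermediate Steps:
$h{\left(V \right)} = \sqrt{2} \sqrt{V}$ ($h{\left(V \right)} = \sqrt{2 V} = \sqrt{2} \sqrt{V}$)
$z = -180$ ($z = 18 \left(-10\right) = -180$)
$P u{\left(h{\left(-1 \right)},-4 \right)} + z = 267 \sqrt{2} \sqrt{-1} - 180 = 267 \sqrt{2} i - 180 = 267 i \sqrt{2} - 180 = -180 + 267 i \sqrt{2}$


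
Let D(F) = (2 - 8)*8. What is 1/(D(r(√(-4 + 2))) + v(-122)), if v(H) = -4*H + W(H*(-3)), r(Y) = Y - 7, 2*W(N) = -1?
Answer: 2/879 ≈ 0.0022753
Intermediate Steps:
W(N) = -½ (W(N) = (½)*(-1) = -½)
r(Y) = -7 + Y
v(H) = -½ - 4*H (v(H) = -4*H - ½ = -½ - 4*H)
D(F) = -48 (D(F) = -6*8 = -48)
1/(D(r(√(-4 + 2))) + v(-122)) = 1/(-48 + (-½ - 4*(-122))) = 1/(-48 + (-½ + 488)) = 1/(-48 + 975/2) = 1/(879/2) = 2/879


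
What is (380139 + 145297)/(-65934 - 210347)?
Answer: -525436/276281 ≈ -1.9018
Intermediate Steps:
(380139 + 145297)/(-65934 - 210347) = 525436/(-276281) = 525436*(-1/276281) = -525436/276281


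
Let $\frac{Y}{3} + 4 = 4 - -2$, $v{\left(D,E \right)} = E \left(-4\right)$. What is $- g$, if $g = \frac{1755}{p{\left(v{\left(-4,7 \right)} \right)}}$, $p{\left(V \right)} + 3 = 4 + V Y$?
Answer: $\frac{1755}{167} \approx 10.509$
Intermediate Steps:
$v{\left(D,E \right)} = - 4 E$
$Y = 6$ ($Y = -12 + 3 \left(4 - -2\right) = -12 + 3 \left(4 + 2\right) = -12 + 3 \cdot 6 = -12 + 18 = 6$)
$p{\left(V \right)} = 1 + 6 V$ ($p{\left(V \right)} = -3 + \left(4 + V 6\right) = -3 + \left(4 + 6 V\right) = 1 + 6 V$)
$g = - \frac{1755}{167}$ ($g = \frac{1755}{1 + 6 \left(\left(-4\right) 7\right)} = \frac{1755}{1 + 6 \left(-28\right)} = \frac{1755}{1 - 168} = \frac{1755}{-167} = 1755 \left(- \frac{1}{167}\right) = - \frac{1755}{167} \approx -10.509$)
$- g = \left(-1\right) \left(- \frac{1755}{167}\right) = \frac{1755}{167}$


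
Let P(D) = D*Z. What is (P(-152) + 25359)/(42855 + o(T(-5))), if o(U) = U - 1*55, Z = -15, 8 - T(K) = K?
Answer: 3071/4757 ≈ 0.64557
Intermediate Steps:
T(K) = 8 - K
P(D) = -15*D (P(D) = D*(-15) = -15*D)
o(U) = -55 + U (o(U) = U - 55 = -55 + U)
(P(-152) + 25359)/(42855 + o(T(-5))) = (-15*(-152) + 25359)/(42855 + (-55 + (8 - 1*(-5)))) = (2280 + 25359)/(42855 + (-55 + (8 + 5))) = 27639/(42855 + (-55 + 13)) = 27639/(42855 - 42) = 27639/42813 = 27639*(1/42813) = 3071/4757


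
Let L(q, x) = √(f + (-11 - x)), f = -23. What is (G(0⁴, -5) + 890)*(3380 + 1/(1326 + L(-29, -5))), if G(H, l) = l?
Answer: 1051923784002/351661 - 177*I*√29/351661 ≈ 2.9913e+6 - 0.0027105*I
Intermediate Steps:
L(q, x) = √(-34 - x) (L(q, x) = √(-23 + (-11 - x)) = √(-34 - x))
(G(0⁴, -5) + 890)*(3380 + 1/(1326 + L(-29, -5))) = (-5 + 890)*(3380 + 1/(1326 + √(-34 - 1*(-5)))) = 885*(3380 + 1/(1326 + √(-34 + 5))) = 885*(3380 + 1/(1326 + √(-29))) = 885*(3380 + 1/(1326 + I*√29)) = 2991300 + 885/(1326 + I*√29)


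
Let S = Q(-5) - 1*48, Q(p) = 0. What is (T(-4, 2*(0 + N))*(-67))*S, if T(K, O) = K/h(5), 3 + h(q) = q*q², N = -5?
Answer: -6432/61 ≈ -105.44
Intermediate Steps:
h(q) = -3 + q³ (h(q) = -3 + q*q² = -3 + q³)
S = -48 (S = 0 - 1*48 = 0 - 48 = -48)
T(K, O) = K/122 (T(K, O) = K/(-3 + 5³) = K/(-3 + 125) = K/122)
(T(-4, 2*(0 + N))*(-67))*S = (((1/122)*(-4))*(-67))*(-48) = -2/61*(-67)*(-48) = (134/61)*(-48) = -6432/61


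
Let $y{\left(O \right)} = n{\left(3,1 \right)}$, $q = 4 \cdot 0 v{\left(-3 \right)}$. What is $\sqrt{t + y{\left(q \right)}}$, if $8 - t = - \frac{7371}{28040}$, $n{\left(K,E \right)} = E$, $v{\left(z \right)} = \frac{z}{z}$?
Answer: $\frac{3 \sqrt{202301590}}{14020} \approx 3.0435$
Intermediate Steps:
$v{\left(z \right)} = 1$
$q = 0$ ($q = 4 \cdot 0 \cdot 1 = 0 \cdot 1 = 0$)
$y{\left(O \right)} = 1$
$t = \frac{231691}{28040}$ ($t = 8 - - \frac{7371}{28040} = 8 + \frac{7371}{28040} = \frac{231691}{28040} \approx 8.2629$)
$\sqrt{t + y{\left(q \right)}} = \sqrt{\frac{231691}{28040} + 1} = \sqrt{\frac{259731}{28040}} = \frac{3 \sqrt{202301590}}{14020}$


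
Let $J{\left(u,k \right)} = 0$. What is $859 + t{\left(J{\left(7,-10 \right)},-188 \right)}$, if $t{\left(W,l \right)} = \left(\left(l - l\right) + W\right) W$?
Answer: $859$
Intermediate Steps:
$t{\left(W,l \right)} = W^{2}$ ($t{\left(W,l \right)} = \left(0 + W\right) W = W W = W^{2}$)
$859 + t{\left(J{\left(7,-10 \right)},-188 \right)} = 859 + 0^{2} = 859 + 0 = 859$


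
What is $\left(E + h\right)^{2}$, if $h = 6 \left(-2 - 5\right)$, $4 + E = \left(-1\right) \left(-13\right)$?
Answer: $1089$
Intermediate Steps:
$E = 9$ ($E = -4 - -13 = -4 + 13 = 9$)
$h = -42$ ($h = 6 \left(-7\right) = -42$)
$\left(E + h\right)^{2} = \left(9 - 42\right)^{2} = \left(-33\right)^{2} = 1089$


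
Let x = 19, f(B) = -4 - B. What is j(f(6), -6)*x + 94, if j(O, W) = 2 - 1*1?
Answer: 113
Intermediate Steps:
j(O, W) = 1 (j(O, W) = 2 - 1 = 1)
j(f(6), -6)*x + 94 = 1*19 + 94 = 19 + 94 = 113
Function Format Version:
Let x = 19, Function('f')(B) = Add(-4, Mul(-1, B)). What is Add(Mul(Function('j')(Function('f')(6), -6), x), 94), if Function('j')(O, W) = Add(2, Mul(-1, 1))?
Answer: 113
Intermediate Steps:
Function('j')(O, W) = 1 (Function('j')(O, W) = Add(2, -1) = 1)
Add(Mul(Function('j')(Function('f')(6), -6), x), 94) = Add(Mul(1, 19), 94) = Add(19, 94) = 113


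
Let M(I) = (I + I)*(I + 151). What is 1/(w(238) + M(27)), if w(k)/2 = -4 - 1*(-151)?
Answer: 1/9906 ≈ 0.00010095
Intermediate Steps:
w(k) = 294 (w(k) = 2*(-4 - 1*(-151)) = 2*(-4 + 151) = 2*147 = 294)
M(I) = 2*I*(151 + I) (M(I) = (2*I)*(151 + I) = 2*I*(151 + I))
1/(w(238) + M(27)) = 1/(294 + 2*27*(151 + 27)) = 1/(294 + 2*27*178) = 1/(294 + 9612) = 1/9906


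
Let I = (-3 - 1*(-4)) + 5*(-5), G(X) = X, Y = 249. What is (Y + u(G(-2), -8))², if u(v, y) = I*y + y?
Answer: 187489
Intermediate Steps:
I = -24 (I = (-3 + 4) - 25 = 1 - 25 = -24)
u(v, y) = -23*y (u(v, y) = -24*y + y = -23*y)
(Y + u(G(-2), -8))² = (249 - 23*(-8))² = (249 + 184)² = 433² = 187489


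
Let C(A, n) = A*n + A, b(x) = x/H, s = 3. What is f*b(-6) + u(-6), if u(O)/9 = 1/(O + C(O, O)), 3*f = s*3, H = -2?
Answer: 75/8 ≈ 9.3750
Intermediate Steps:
b(x) = -x/2 (b(x) = x/(-2) = x*(-½) = -x/2)
f = 3 (f = (3*3)/3 = (⅓)*9 = 3)
C(A, n) = A + A*n
u(O) = 9/(O + O*(1 + O))
f*b(-6) + u(-6) = 3*(-½*(-6)) + 9/(-6*(2 - 6)) = 3*3 + 9*(-⅙)/(-4) = 9 + 9*(-⅙)*(-¼) = 9 + 3/8 = 75/8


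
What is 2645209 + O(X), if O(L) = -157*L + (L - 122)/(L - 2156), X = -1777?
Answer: 1277874737/437 ≈ 2.9242e+6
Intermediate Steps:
O(L) = -157*L + (-122 + L)/(-2156 + L)
2645209 + O(X) = 2645209 + (-122 - 157*(-1777)² + 338493*(-1777))/(-2156 - 1777) = 2645209 + (-122 - 157*3157729 - 601502061)/(-3933) = 2645209 - (-122 - 495763453 - 601502061)/3933 = 2645209 - 1/3933*(-1097265636) = 2645209 + 121918404/437 = 1277874737/437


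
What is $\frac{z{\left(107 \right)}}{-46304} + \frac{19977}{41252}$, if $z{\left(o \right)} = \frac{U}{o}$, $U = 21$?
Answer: $\frac{24743934891}{51096047264} \approx 0.48426$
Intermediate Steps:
$z{\left(o \right)} = \frac{21}{o}$
$\frac{z{\left(107 \right)}}{-46304} + \frac{19977}{41252} = \frac{21 \cdot \frac{1}{107}}{-46304} + \frac{19977}{41252} = 21 \cdot \frac{1}{107} \left(- \frac{1}{46304}\right) + 19977 \cdot \frac{1}{41252} = \frac{21}{107} \left(- \frac{1}{46304}\right) + \frac{19977}{41252} = - \frac{21}{4954528} + \frac{19977}{41252} = \frac{24743934891}{51096047264}$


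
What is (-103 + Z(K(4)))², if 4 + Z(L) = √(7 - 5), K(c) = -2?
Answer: (107 - √2)² ≈ 11148.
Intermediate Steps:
Z(L) = -4 + √2 (Z(L) = -4 + √(7 - 5) = -4 + √2)
(-103 + Z(K(4)))² = (-103 + (-4 + √2))² = (-107 + √2)²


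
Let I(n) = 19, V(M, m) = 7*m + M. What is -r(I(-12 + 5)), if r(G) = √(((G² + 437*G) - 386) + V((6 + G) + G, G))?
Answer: -√8455 ≈ -91.951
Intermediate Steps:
V(M, m) = M + 7*m
r(G) = √(-380 + G² + 446*G) (r(G) = √(((G² + 437*G) - 386) + (((6 + G) + G) + 7*G)) = √((-386 + G² + 437*G) + ((6 + 2*G) + 7*G)) = √((-386 + G² + 437*G) + (6 + 9*G)) = √(-380 + G² + 446*G))
-r(I(-12 + 5)) = -√(-380 + 19² + 446*19) = -√(-380 + 361 + 8474) = -√8455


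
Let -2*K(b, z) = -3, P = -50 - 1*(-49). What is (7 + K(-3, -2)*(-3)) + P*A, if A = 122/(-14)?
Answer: 157/14 ≈ 11.214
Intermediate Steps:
P = -1 (P = -50 + 49 = -1)
K(b, z) = 3/2 (K(b, z) = -½*(-3) = 3/2)
A = -61/7 (A = 122*(-1/14) = -61/7 ≈ -8.7143)
(7 + K(-3, -2)*(-3)) + P*A = (7 + (3/2)*(-3)) - 1*(-61/7) = (7 - 9/2) + 61/7 = 5/2 + 61/7 = 157/14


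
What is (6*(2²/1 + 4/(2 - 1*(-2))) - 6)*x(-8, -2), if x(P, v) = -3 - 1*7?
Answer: -240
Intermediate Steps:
x(P, v) = -10 (x(P, v) = -3 - 7 = -10)
(6*(2²/1 + 4/(2 - 1*(-2))) - 6)*x(-8, -2) = (6*(2²/1 + 4/(2 - 1*(-2))) - 6)*(-10) = (6*(4*1 + 4/(2 + 2)) - 6)*(-10) = (6*(4 + 4/4) - 6)*(-10) = (6*(4 + 4*(¼)) - 6)*(-10) = (6*(4 + 1) - 6)*(-10) = (6*5 - 6)*(-10) = (30 - 6)*(-10) = 24*(-10) = -240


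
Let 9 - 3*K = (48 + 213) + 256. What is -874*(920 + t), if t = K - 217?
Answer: -1399274/3 ≈ -4.6642e+5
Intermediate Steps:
K = -508/3 (K = 3 - ((48 + 213) + 256)/3 = 3 - (261 + 256)/3 = 3 - ⅓*517 = 3 - 517/3 = -508/3 ≈ -169.33)
t = -1159/3 (t = -508/3 - 217 = -1159/3 ≈ -386.33)
-874*(920 + t) = -874*(920 - 1159/3) = -874*1601/3 = -1399274/3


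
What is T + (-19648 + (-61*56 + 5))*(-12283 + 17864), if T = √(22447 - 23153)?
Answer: -128692279 + I*√706 ≈ -1.2869e+8 + 26.571*I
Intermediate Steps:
T = I*√706 (T = √(-706) = I*√706 ≈ 26.571*I)
T + (-19648 + (-61*56 + 5))*(-12283 + 17864) = I*√706 + (-19648 + (-61*56 + 5))*(-12283 + 17864) = I*√706 + (-19648 + (-3416 + 5))*5581 = I*√706 + (-19648 - 3411)*5581 = I*√706 - 23059*5581 = I*√706 - 128692279 = -128692279 + I*√706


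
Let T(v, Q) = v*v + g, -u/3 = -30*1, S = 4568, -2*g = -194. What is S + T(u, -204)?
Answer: 12765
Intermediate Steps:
g = 97 (g = -½*(-194) = 97)
u = 90 (u = -(-90) = -3*(-30) = 90)
T(v, Q) = 97 + v² (T(v, Q) = v*v + 97 = v² + 97 = 97 + v²)
S + T(u, -204) = 4568 + (97 + 90²) = 4568 + (97 + 8100) = 4568 + 8197 = 12765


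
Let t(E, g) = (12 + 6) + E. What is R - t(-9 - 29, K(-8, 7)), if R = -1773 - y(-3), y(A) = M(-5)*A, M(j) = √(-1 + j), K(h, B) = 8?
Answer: -1753 + 3*I*√6 ≈ -1753.0 + 7.3485*I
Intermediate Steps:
y(A) = I*A*√6 (y(A) = √(-1 - 5)*A = √(-6)*A = (I*√6)*A = I*A*√6)
t(E, g) = 18 + E
R = -1773 + 3*I*√6 (R = -1773 - I*(-3)*√6 = -1773 - (-3)*I*√6 = -1773 + 3*I*√6 ≈ -1773.0 + 7.3485*I)
R - t(-9 - 29, K(-8, 7)) = (-1773 + 3*I*√6) - (18 + (-9 - 29)) = (-1773 + 3*I*√6) - (18 - 38) = (-1773 + 3*I*√6) - 1*(-20) = (-1773 + 3*I*√6) + 20 = -1753 + 3*I*√6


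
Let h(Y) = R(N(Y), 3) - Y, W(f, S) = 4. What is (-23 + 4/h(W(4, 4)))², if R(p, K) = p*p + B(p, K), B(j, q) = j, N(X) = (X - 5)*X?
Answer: 2025/4 ≈ 506.25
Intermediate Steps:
N(X) = X*(-5 + X) (N(X) = (-5 + X)*X = X*(-5 + X))
R(p, K) = p + p² (R(p, K) = p*p + p = p² + p = p + p²)
h(Y) = -Y + Y*(1 + Y*(-5 + Y))*(-5 + Y) (h(Y) = (Y*(-5 + Y))*(1 + Y*(-5 + Y)) - Y = Y*(1 + Y*(-5 + Y))*(-5 + Y) - Y = -Y + Y*(1 + Y*(-5 + Y))*(-5 + Y))
(-23 + 4/h(W(4, 4)))² = (-23 + 4/((4*(-6 + 4 + 4*(-5 + 4)²))))² = (-23 + 4/((4*(-6 + 4 + 4*(-1)²))))² = (-23 + 4/((4*(-6 + 4 + 4*1))))² = (-23 + 4/((4*(-6 + 4 + 4))))² = (-23 + 4/((4*2)))² = (-23 + 4/8)² = (-23 + 4*(⅛))² = (-23 + ½)² = (-45/2)² = 2025/4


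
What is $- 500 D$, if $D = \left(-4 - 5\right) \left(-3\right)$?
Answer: $-13500$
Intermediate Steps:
$D = 27$ ($D = \left(-9\right) \left(-3\right) = 27$)
$- 500 D = \left(-500\right) 27 = -13500$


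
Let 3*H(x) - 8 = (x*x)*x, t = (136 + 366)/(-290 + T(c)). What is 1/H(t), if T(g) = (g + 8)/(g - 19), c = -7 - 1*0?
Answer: 1286494924263/1207183534760 ≈ 1.0657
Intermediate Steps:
c = -7 (c = -7 + 0 = -7)
T(g) = (8 + g)/(-19 + g)
t = -13052/7541 (t = (136 + 366)/(-290 + (8 - 7)/(-19 - 7)) = 502/(-290 + 1/(-26)) = 502/(-290 - 1/26*1) = 502/(-290 - 1/26) = 502/(-7541/26) = 502*(-26/7541) = -13052/7541 ≈ -1.7308)
H(x) = 8/3 + x**3/3 (H(x) = 8/3 + ((x*x)*x)/3 = 8/3 + (x**2*x)/3 = 8/3 + x**3/3)
1/H(t) = 1/(8/3 + (-13052/7541)**3/3) = 1/(8/3 + (1/3)*(-2223469596608/428831641421)) = 1/(8/3 - 2223469596608/1286494924263) = 1/(1207183534760/1286494924263) = 1286494924263/1207183534760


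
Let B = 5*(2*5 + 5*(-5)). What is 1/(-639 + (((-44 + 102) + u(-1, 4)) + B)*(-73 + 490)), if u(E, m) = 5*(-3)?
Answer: -1/13983 ≈ -7.1515e-5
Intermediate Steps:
u(E, m) = -15
B = -75 (B = 5*(10 - 25) = 5*(-15) = -75)
1/(-639 + (((-44 + 102) + u(-1, 4)) + B)*(-73 + 490)) = 1/(-639 + (((-44 + 102) - 15) - 75)*(-73 + 490)) = 1/(-639 + ((58 - 15) - 75)*417) = 1/(-639 + (43 - 75)*417) = 1/(-639 - 32*417) = 1/(-639 - 13344) = 1/(-13983) = -1/13983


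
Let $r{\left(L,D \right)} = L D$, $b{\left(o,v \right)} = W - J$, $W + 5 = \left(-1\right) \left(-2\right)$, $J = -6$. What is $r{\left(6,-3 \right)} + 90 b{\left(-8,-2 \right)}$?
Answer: $252$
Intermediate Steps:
$W = -3$ ($W = -5 - -2 = -5 + 2 = -3$)
$b{\left(o,v \right)} = 3$ ($b{\left(o,v \right)} = -3 - -6 = -3 + 6 = 3$)
$r{\left(L,D \right)} = D L$
$r{\left(6,-3 \right)} + 90 b{\left(-8,-2 \right)} = \left(-3\right) 6 + 90 \cdot 3 = -18 + 270 = 252$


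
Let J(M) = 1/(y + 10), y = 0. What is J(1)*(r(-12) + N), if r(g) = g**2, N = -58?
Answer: 43/5 ≈ 8.6000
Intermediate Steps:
J(M) = 1/10 (J(M) = 1/(0 + 10) = 1/10)
J(1)*(r(-12) + N) = ((-12)**2 - 58)/10 = (144 - 58)/10 = (1/10)*86 = 43/5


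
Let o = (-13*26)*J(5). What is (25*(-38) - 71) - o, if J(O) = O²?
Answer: 7429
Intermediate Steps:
o = -8450 (o = -13*26*5² = -338*25 = -8450)
(25*(-38) - 71) - o = (25*(-38) - 71) - 1*(-8450) = (-950 - 71) + 8450 = -1021 + 8450 = 7429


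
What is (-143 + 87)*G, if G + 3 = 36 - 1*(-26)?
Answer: -3304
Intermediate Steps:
G = 59 (G = -3 + (36 - 1*(-26)) = -3 + (36 + 26) = -3 + 62 = 59)
(-143 + 87)*G = (-143 + 87)*59 = -56*59 = -3304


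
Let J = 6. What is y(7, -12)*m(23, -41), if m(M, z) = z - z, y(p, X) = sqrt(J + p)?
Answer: 0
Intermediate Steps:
y(p, X) = sqrt(6 + p)
m(M, z) = 0
y(7, -12)*m(23, -41) = sqrt(6 + 7)*0 = sqrt(13)*0 = 0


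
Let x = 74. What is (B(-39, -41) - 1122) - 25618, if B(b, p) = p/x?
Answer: -1978801/74 ≈ -26741.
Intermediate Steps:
B(b, p) = p/74
(B(-39, -41) - 1122) - 25618 = ((1/74)*(-41) - 1122) - 25618 = (-41/74 - 1122) - 25618 = -83069/74 - 25618 = -1978801/74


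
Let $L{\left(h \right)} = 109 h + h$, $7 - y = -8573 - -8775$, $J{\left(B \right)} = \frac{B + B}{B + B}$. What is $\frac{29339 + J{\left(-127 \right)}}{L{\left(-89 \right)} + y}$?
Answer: $- \frac{5868}{1997} \approx -2.9384$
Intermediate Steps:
$J{\left(B \right)} = 1$ ($J{\left(B \right)} = \frac{2 B}{2 B} = 2 B \frac{1}{2 B} = 1$)
$y = -195$ ($y = 7 - \left(-8573 - -8775\right) = 7 - \left(-8573 + 8775\right) = 7 - 202 = -195$)
$L{\left(h \right)} = 110 h$
$\frac{29339 + J{\left(-127 \right)}}{L{\left(-89 \right)} + y} = \frac{29339 + 1}{110 \left(-89\right) - 195} = \frac{29340}{-9790 - 195} = \frac{29340}{-9985} = 29340 \left(- \frac{1}{9985}\right) = - \frac{5868}{1997}$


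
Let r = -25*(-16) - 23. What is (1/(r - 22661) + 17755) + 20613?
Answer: 854992511/22284 ≈ 38368.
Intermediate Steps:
r = 377 (r = 400 - 23 = 377)
(1/(r - 22661) + 17755) + 20613 = (1/(377 - 22661) + 17755) + 20613 = (1/(-22284) + 17755) + 20613 = (-1/22284 + 17755) + 20613 = 395652419/22284 + 20613 = 854992511/22284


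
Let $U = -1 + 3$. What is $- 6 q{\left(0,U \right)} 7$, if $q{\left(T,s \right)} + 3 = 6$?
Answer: $-126$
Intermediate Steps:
$U = 2$
$q{\left(T,s \right)} = 3$ ($q{\left(T,s \right)} = -3 + 6 = 3$)
$- 6 q{\left(0,U \right)} 7 = \left(-6\right) 3 \cdot 7 = \left(-18\right) 7 = -126$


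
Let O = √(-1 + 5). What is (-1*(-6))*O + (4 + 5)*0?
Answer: 12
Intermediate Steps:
O = 2 (O = √4 = 2)
(-1*(-6))*O + (4 + 5)*0 = -1*(-6)*2 + (4 + 5)*0 = 6*2 + 9*0 = 12 + 0 = 12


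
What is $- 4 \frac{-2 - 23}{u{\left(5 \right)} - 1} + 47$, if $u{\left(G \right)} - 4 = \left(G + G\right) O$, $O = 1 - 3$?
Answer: $\frac{699}{17} \approx 41.118$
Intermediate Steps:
$O = -2$
$u{\left(G \right)} = 4 - 4 G$ ($u{\left(G \right)} = 4 + \left(G + G\right) \left(-2\right) = 4 + 2 G \left(-2\right) = 4 - 4 G$)
$- 4 \frac{-2 - 23}{u{\left(5 \right)} - 1} + 47 = - 4 \frac{-2 - 23}{\left(4 - 20\right) - 1} + 47 = - 4 \left(- \frac{25}{\left(4 - 20\right) - 1}\right) + 47 = - 4 \left(- \frac{25}{-16 - 1}\right) + 47 = - 4 \left(- \frac{25}{-17}\right) + 47 = - 4 \left(\left(-25\right) \left(- \frac{1}{17}\right)\right) + 47 = \left(-4\right) \frac{25}{17} + 47 = - \frac{100}{17} + 47 = \frac{699}{17}$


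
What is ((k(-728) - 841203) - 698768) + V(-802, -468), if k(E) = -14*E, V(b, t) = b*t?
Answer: -1154443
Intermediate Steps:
((k(-728) - 841203) - 698768) + V(-802, -468) = ((-14*(-728) - 841203) - 698768) - 802*(-468) = ((10192 - 841203) - 698768) + 375336 = (-831011 - 698768) + 375336 = -1529779 + 375336 = -1154443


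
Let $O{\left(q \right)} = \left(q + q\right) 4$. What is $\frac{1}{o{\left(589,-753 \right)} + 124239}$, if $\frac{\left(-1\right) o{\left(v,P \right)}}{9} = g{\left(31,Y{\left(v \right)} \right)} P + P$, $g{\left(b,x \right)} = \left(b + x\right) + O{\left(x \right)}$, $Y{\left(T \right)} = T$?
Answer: $\frac{1}{36265980} \approx 2.7574 \cdot 10^{-8}$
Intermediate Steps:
$O{\left(q \right)} = 8 q$ ($O{\left(q \right)} = 2 q 4 = 8 q$)
$g{\left(b,x \right)} = b + 9 x$ ($g{\left(b,x \right)} = \left(b + x\right) + 8 x = b + 9 x$)
$o{\left(v,P \right)} = - 9 P - 9 P \left(31 + 9 v\right)$ ($o{\left(v,P \right)} = - 9 \left(\left(31 + 9 v\right) P + P\right) = - 9 \left(P \left(31 + 9 v\right) + P\right) = - 9 \left(P + P \left(31 + 9 v\right)\right) = - 9 P - 9 P \left(31 + 9 v\right)$)
$\frac{1}{o{\left(589,-753 \right)} + 124239} = \frac{1}{\left(-9\right) \left(-753\right) \left(32 + 9 \cdot 589\right) + 124239} = \frac{1}{\left(-9\right) \left(-753\right) \left(32 + 5301\right) + 124239} = \frac{1}{\left(-9\right) \left(-753\right) 5333 + 124239} = \frac{1}{36141741 + 124239} = \frac{1}{36265980}$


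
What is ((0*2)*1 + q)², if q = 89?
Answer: 7921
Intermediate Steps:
((0*2)*1 + q)² = ((0*2)*1 + 89)² = (0*1 + 89)² = (0 + 89)² = 89² = 7921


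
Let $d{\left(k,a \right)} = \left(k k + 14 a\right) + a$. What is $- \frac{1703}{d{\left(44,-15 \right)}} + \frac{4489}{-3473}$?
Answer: $- \frac{13595198}{5942303} \approx -2.2879$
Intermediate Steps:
$d{\left(k,a \right)} = k^{2} + 15 a$ ($d{\left(k,a \right)} = \left(k^{2} + 14 a\right) + a = k^{2} + 15 a$)
$- \frac{1703}{d{\left(44,-15 \right)}} + \frac{4489}{-3473} = - \frac{1703}{44^{2} + 15 \left(-15\right)} + \frac{4489}{-3473} = - \frac{1703}{1936 - 225} + 4489 \left(- \frac{1}{3473}\right) = - \frac{1703}{1711} - \frac{4489}{3473} = - \frac{13595198}{5942303}$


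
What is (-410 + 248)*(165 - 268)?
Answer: 16686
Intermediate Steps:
(-410 + 248)*(165 - 268) = -162*(-103) = 16686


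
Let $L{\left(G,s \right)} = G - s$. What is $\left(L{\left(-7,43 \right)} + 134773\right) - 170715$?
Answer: $-35992$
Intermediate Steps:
$\left(L{\left(-7,43 \right)} + 134773\right) - 170715 = \left(\left(-7 - 43\right) + 134773\right) - 170715 = \left(-50 + 134773\right) - 170715 = 134723 - 170715 = -35992$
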